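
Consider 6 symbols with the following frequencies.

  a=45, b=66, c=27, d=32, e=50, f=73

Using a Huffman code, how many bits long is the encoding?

Greedily combine the two least-frequent nodes:
combine c(27), d(32) → 59
combine a(45), e(50) → 95
combine 59, b(66) → 125
combine f(73), 95 → 168
combine 125, 168 → 293
Total encoded bits = sum of merged weights = 59 + 95 + 125 + 168 + 293 = 740.

740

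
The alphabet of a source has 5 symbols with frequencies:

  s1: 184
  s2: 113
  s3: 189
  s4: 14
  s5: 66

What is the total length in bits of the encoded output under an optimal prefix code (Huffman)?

1212

Greedily combine the two least-frequent nodes:
merge s4(14) and s5(66): 80
merge 80 and s2(113): 193
merge s1(184) and s3(189): 373
merge 193 and 373: 566
The encoded length is the sum of every internal node's weight: 80 + 193 + 373 + 566 = 1212 bits.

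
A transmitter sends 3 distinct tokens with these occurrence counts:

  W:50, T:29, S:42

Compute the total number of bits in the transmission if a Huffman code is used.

Merge the two smallest weights repeatedly:
merge T(29) and S(42): 71
merge W(50) and 71: 121
Each symbol's bit-cost is frequency × depth; summing gives 192 bits (equivalently 71 + 121).

192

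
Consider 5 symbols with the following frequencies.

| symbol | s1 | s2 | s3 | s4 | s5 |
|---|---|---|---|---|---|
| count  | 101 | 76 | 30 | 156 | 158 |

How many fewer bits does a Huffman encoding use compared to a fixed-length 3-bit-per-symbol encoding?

Fixed-length: 3 bits × 521 symbols = 1563 bits.
Huffman merges:
s3(30) + s2(76) → 106
s1(101) + 106 → 207
s4(156) + s5(158) → 314
207 + 314 → 521
Huffman total = 106 + 207 + 314 + 521 = 1148 bits.
Saving = 1563 − 1148 = 415 bits.

415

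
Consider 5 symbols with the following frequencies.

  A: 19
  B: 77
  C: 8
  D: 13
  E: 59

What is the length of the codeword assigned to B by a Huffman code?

1

Repeatedly merge the two smallest:
merge C(8) and D(13): 21
merge A(19) and 21: 40
merge 40 and E(59): 99
merge B(77) and 99: 176
B is merged only at the final step, so code length = 1.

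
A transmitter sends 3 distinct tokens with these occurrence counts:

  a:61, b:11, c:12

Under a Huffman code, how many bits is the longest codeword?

Merge the two lowest-weight nodes at each step:
merge b(11) and c(12): 23
merge 23 and a(61): 84
The first pair merged (b, c) ends up deepest, at depth 2.

2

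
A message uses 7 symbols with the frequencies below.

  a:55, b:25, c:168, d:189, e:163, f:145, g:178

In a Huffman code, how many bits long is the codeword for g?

Huffman merges, smallest pair first:
b(25) + a(55) → 80
80 + f(145) → 225
e(163) + c(168) → 331
g(178) + d(189) → 367
225 + 331 → 556
367 + 556 → 923
g's leaf is at depth 2, giving a 2-bit codeword.

2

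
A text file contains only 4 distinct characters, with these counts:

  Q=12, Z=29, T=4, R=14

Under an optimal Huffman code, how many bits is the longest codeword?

3

Merge the two lowest-weight nodes at each step:
merge T(4) and Q(12): 16
merge R(14) and 16: 30
merge Z(29) and 30: 59
The first pair merged (T, Q) ends up deepest, at depth 3.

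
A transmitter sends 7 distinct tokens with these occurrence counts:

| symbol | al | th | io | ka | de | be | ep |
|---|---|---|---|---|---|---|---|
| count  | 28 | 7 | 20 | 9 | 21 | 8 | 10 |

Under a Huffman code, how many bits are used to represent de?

Huffman merges, smallest pair first:
th(7) + be(8) → 15
ka(9) + ep(10) → 19
15 + 19 → 34
io(20) + de(21) → 41
al(28) + 34 → 62
41 + 62 → 103
de's leaf is at depth 2, giving a 2-bit codeword.

2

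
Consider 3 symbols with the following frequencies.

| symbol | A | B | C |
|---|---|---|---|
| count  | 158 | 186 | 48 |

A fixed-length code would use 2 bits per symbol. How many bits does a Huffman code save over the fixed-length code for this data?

186

Fixed-length: 2 bits × 392 symbols = 784 bits.
Huffman merges:
C(48) + A(158) → 206
B(186) + 206 → 392
Huffman total = 206 + 392 = 598 bits.
Saving = 784 − 598 = 186 bits.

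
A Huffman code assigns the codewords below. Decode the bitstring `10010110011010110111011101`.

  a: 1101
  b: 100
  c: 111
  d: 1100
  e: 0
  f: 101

Read left to right; each codeword is recognised as soon as it completes (prefix code):
  100→b | 101→f | 100→b | 1101→a | 0→e | 1101→a | 1101→a | 1101→a
Decoded message: bfbaeaaa

bfbaeaaa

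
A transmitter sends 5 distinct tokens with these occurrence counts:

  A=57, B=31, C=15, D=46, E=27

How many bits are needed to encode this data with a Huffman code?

394

Greedily combine the two least-frequent nodes:
combine C(15), E(27) → 42
combine B(31), 42 → 73
combine D(46), A(57) → 103
combine 73, 103 → 176
The encoded length is the sum of every internal node's weight: 42 + 73 + 103 + 176 = 394 bits.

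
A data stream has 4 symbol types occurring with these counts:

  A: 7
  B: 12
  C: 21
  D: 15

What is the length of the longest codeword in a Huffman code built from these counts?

Merge the two lowest-weight nodes at each step:
merge A(7) and B(12): 19
merge D(15) and 19: 34
merge C(21) and 34: 55
The first pair merged (A, B) ends up deepest, at depth 3.

3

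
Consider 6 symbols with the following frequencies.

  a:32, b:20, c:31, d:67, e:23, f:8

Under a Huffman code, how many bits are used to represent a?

3

Repeatedly merge the two smallest:
f(8) + b(20) → 28
e(23) + 28 → 51
c(31) + a(32) → 63
51 + 63 → 114
d(67) + 114 → 181
a's leaf is at depth 3, giving a 3-bit codeword.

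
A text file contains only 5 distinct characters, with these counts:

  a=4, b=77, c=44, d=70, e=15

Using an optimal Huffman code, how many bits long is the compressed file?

425

Build the Huffman tree bottom-up:
merge a(4) and e(15): 19
merge 19 and c(44): 63
merge 63 and d(70): 133
merge b(77) and 133: 210
The encoded length is the sum of every internal node's weight: 19 + 63 + 133 + 210 = 425 bits.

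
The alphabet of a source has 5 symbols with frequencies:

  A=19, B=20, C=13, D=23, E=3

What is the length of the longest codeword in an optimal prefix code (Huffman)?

3

Merge the two lowest-weight nodes at each step:
combine E(3), C(13) → 16
combine 16, A(19) → 35
combine B(20), D(23) → 43
combine 35, 43 → 78
The first pair merged (E, C) ends up deepest, at depth 3.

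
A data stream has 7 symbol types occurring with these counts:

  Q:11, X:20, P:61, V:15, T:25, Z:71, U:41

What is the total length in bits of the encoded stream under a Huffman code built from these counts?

626

Greedily combine the two least-frequent nodes:
Q(11) + V(15) → 26
X(20) + T(25) → 45
26 + U(41) → 67
45 + P(61) → 106
67 + Z(71) → 138
106 + 138 → 244
The encoded length is the sum of every internal node's weight: 26 + 45 + 67 + 106 + 138 + 244 = 626 bits.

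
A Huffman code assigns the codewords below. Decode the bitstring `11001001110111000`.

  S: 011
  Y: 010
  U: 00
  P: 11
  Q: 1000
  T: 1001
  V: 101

PUTPSQ

Read left to right; each codeword is recognised as soon as it completes (prefix code):
  11→P | 00→U | 1001→T | 11→P | 011→S | 1000→Q
Decoded message: PUTPSQ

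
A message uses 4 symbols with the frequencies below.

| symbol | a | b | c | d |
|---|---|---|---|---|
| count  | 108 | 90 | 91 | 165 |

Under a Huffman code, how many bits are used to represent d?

Build the tree from the bottom:
combine b(90), c(91) → 181
combine a(108), d(165) → 273
combine 181, 273 → 454
d sits 2 levels below the root, so its codeword is 2 bits.

2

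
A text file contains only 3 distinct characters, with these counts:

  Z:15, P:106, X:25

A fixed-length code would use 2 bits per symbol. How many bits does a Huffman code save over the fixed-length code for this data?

Fixed-length: 2 bits × 146 symbols = 292 bits.
Huffman merges:
combine Z(15), X(25) → 40
combine 40, P(106) → 146
Huffman total = 40 + 146 = 186 bits.
Saving = 292 − 186 = 106 bits.

106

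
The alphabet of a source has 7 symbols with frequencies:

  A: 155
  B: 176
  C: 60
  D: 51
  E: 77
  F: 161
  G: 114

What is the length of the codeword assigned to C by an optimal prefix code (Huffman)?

4

Build the tree from the bottom:
merge D(51) and C(60): 111
merge E(77) and 111: 188
merge G(114) and A(155): 269
merge F(161) and B(176): 337
merge 188 and 269: 457
merge 337 and 457: 794
The subtree containing C is merged 4 times, so code length = 4.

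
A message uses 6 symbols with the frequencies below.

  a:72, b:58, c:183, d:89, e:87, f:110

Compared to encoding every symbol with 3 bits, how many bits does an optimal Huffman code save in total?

293

Fixed-length: 3 bits × 599 symbols = 1797 bits.
Huffman merges:
merge b(58) and a(72): 130
merge e(87) and d(89): 176
merge f(110) and 130: 240
merge 176 and c(183): 359
merge 240 and 359: 599
Huffman total = 130 + 176 + 240 + 359 + 599 = 1504 bits.
Saving = 1797 − 1504 = 293 bits.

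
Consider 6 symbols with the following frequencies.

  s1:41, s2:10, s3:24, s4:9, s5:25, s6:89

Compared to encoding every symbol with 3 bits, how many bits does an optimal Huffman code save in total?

159

Fixed-length: 3 bits × 198 symbols = 594 bits.
Huffman merges:
merge s4(9) and s2(10): 19
merge 19 and s3(24): 43
merge s5(25) and s1(41): 66
merge 43 and 66: 109
merge s6(89) and 109: 198
Huffman total = 19 + 43 + 66 + 109 + 198 = 435 bits.
Saving = 594 − 435 = 159 bits.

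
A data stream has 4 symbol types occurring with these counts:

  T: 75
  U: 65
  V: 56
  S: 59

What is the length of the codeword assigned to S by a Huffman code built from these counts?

2

Huffman merges, smallest pair first:
V(56) + S(59) → 115
U(65) + T(75) → 140
115 + 140 → 255
S's leaf is at depth 2, giving a 2-bit codeword.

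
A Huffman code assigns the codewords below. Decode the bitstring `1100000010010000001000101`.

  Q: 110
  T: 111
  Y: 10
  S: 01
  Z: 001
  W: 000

Read left to right; each codeword is recognised as soon as it completes (prefix code):
  110→Q | 000→W | 001→Z | 001→Z | 000→W | 000→W | 10→Y | 001→Z | 01→S
Decoded message: QWZZWWYZS

QWZZWWYZS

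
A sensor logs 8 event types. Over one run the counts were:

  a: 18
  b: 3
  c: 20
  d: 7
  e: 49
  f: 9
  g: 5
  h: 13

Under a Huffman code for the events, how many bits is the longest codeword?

5

Merge the two lowest-weight nodes at each step:
b(3) + g(5) → 8
d(7) + 8 → 15
f(9) + h(13) → 22
15 + a(18) → 33
c(20) + 22 → 42
33 + 42 → 75
e(49) + 75 → 124
The first pair merged (b, g) ends up deepest, at depth 5.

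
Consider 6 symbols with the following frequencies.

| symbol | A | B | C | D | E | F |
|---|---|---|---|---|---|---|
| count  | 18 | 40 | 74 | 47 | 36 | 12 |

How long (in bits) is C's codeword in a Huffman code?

2

Huffman merges, smallest pair first:
F(12) + A(18) → 30
30 + E(36) → 66
B(40) + D(47) → 87
66 + C(74) → 140
87 + 140 → 227
C sits 2 levels below the root, so its codeword is 2 bits.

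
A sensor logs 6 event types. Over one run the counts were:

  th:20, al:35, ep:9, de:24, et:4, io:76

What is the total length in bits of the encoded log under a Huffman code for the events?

363

Build the Huffman tree bottom-up:
merge et(4) and ep(9): 13
merge 13 and th(20): 33
merge de(24) and 33: 57
merge al(35) and 57: 92
merge io(76) and 92: 168
Total encoded bits = sum of merged weights = 13 + 33 + 57 + 92 + 168 = 363.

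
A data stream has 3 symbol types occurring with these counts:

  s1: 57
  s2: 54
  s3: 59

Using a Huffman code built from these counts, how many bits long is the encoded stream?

281

Greedily combine the two least-frequent nodes:
merge s2(54) and s1(57): 111
merge s3(59) and 111: 170
The encoded length is the sum of every internal node's weight: 111 + 170 = 281 bits.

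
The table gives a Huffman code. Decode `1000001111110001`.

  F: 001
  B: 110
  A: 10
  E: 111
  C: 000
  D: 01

ACDEBF

Read left to right; each codeword is recognised as soon as it completes (prefix code):
  10→A | 000→C | 01→D | 111→E | 110→B | 001→F
Decoded message: ACDEBF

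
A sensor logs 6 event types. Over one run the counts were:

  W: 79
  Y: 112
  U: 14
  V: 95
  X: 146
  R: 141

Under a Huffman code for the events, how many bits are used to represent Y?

Huffman merges, smallest pair first:
merge U(14) and W(79): 93
merge 93 and V(95): 188
merge Y(112) and R(141): 253
merge X(146) and 188: 334
merge 253 and 334: 587
Y's leaf is at depth 2, giving a 2-bit codeword.

2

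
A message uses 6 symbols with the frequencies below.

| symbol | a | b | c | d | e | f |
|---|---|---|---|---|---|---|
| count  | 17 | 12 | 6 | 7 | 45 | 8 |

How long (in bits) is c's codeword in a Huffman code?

Repeatedly merge the two smallest:
merge c(6) and d(7): 13
merge f(8) and b(12): 20
merge 13 and a(17): 30
merge 20 and 30: 50
merge e(45) and 50: 95
c's leaf is at depth 4, giving a 4-bit codeword.

4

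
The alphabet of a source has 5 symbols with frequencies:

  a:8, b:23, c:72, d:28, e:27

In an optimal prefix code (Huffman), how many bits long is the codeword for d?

3

Repeatedly merge the two smallest:
merge a(8) and b(23): 31
merge e(27) and d(28): 55
merge 31 and 55: 86
merge c(72) and 86: 158
d sits 3 levels below the root, so its codeword is 3 bits.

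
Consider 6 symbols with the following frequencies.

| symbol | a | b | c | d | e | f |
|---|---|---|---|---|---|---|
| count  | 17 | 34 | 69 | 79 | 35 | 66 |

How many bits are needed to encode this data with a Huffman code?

Build the Huffman tree bottom-up:
combine a(17), b(34) → 51
combine e(35), 51 → 86
combine f(66), c(69) → 135
combine d(79), 86 → 165
combine 135, 165 → 300
The encoded length is the sum of every internal node's weight: 51 + 86 + 135 + 165 + 300 = 737 bits.

737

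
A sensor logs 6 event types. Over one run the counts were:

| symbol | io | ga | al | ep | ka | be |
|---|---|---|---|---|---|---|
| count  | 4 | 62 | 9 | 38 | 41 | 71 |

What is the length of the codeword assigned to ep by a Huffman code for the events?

3

Repeatedly merge the two smallest:
combine io(4), al(9) → 13
combine 13, ep(38) → 51
combine ka(41), 51 → 92
combine ga(62), be(71) → 133
combine 92, 133 → 225
The subtree containing ep is merged 3 times, so code length = 3.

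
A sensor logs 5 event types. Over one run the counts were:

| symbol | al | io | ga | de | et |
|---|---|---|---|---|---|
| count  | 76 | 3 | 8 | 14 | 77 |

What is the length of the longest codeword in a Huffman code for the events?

4

Merge the two lowest-weight nodes at each step:
io(3) + ga(8) → 11
11 + de(14) → 25
25 + al(76) → 101
et(77) + 101 → 178
The rarest symbols sit at the bottom; the longest codeword is 4 bits.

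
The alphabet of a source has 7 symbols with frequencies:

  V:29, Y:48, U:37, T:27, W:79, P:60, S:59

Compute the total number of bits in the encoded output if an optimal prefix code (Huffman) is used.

Greedily combine the two least-frequent nodes:
combine T(27), V(29) → 56
combine U(37), Y(48) → 85
combine 56, S(59) → 115
combine P(60), W(79) → 139
combine 85, 115 → 200
combine 139, 200 → 339
Each symbol's bit-cost is frequency × depth; summing gives 934 bits (equivalently 56 + 85 + 115 + 139 + 200 + 339).

934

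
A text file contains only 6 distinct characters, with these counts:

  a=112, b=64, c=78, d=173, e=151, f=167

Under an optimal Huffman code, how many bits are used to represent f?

Huffman merges, smallest pair first:
b(64) + c(78) → 142
a(112) + 142 → 254
e(151) + f(167) → 318
d(173) + 254 → 427
318 + 427 → 745
f's leaf is at depth 2, giving a 2-bit codeword.

2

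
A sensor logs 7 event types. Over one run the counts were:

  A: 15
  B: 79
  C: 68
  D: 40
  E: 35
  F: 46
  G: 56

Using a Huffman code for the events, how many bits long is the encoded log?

Greedily combine the two least-frequent nodes:
A(15) + E(35) → 50
D(40) + F(46) → 86
50 + G(56) → 106
C(68) + B(79) → 147
86 + 106 → 192
147 + 192 → 339
Total encoded bits = sum of merged weights = 50 + 86 + 106 + 147 + 192 + 339 = 920.

920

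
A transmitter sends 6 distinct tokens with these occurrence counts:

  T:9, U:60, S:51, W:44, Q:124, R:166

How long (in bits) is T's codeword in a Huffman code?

5

Build the tree from the bottom:
merge T(9) and W(44): 53
merge S(51) and 53: 104
merge U(60) and 104: 164
merge Q(124) and 164: 288
merge R(166) and 288: 454
T's leaf is at depth 5, giving a 5-bit codeword.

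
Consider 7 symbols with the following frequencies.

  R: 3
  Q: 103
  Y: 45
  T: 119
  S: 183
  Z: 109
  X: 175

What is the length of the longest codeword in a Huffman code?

Merge the two lowest-weight nodes at each step:
R(3) + Y(45) → 48
48 + Q(103) → 151
Z(109) + T(119) → 228
151 + X(175) → 326
S(183) + 228 → 411
326 + 411 → 737
The first pair merged (R, Y) ends up deepest, at depth 4.

4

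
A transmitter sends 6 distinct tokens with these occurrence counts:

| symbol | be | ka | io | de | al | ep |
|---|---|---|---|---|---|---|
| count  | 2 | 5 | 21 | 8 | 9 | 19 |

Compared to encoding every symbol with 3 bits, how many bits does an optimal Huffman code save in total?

Fixed-length: 3 bits × 64 symbols = 192 bits.
Huffman merges:
be(2) + ka(5) → 7
7 + de(8) → 15
al(9) + 15 → 24
ep(19) + io(21) → 40
24 + 40 → 64
Huffman total = 7 + 15 + 24 + 40 + 64 = 150 bits.
Saving = 192 − 150 = 42 bits.

42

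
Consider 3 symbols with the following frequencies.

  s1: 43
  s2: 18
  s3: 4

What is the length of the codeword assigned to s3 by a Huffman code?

Repeatedly merge the two smallest:
merge s3(4) and s2(18): 22
merge 22 and s1(43): 65
s3 sits 2 levels below the root, so its codeword is 2 bits.

2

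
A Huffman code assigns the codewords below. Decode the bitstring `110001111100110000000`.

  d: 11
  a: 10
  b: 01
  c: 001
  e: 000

Read left to right; each codeword is recognised as soon as it completes (prefix code):
  11→d | 000→e | 11→d | 11→d | 10→a | 01→b | 10→a | 000→e | 000→e
Decoded message: deddabaee

deddabaee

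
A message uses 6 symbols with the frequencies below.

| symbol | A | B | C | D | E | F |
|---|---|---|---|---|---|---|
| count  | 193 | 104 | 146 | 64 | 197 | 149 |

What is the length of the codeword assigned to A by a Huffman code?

2

Huffman merges, smallest pair first:
D(64) + B(104) → 168
C(146) + F(149) → 295
168 + A(193) → 361
E(197) + 295 → 492
361 + 492 → 853
A's leaf is at depth 2, giving a 2-bit codeword.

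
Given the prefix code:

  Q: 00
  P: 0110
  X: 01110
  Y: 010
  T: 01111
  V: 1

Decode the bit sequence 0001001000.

QYYQ

Read left to right; each codeword is recognised as soon as it completes (prefix code):
  00→Q | 010→Y | 010→Y | 00→Q
Decoded message: QYYQ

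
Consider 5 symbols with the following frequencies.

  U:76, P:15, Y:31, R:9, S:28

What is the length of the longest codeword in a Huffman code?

4

Merge the two lowest-weight nodes at each step:
merge R(9) and P(15): 24
merge 24 and S(28): 52
merge Y(31) and 52: 83
merge U(76) and 83: 159
The rarest symbols sit at the bottom; the longest codeword is 4 bits.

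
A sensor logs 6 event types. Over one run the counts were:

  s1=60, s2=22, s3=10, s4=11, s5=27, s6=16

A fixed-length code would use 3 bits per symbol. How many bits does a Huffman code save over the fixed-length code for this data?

99

Fixed-length: 3 bits × 146 symbols = 438 bits.
Huffman merges:
merge s3(10) and s4(11): 21
merge s6(16) and 21: 37
merge s2(22) and s5(27): 49
merge 37 and 49: 86
merge s1(60) and 86: 146
Huffman total = 21 + 37 + 49 + 86 + 146 = 339 bits.
Saving = 438 − 339 = 99 bits.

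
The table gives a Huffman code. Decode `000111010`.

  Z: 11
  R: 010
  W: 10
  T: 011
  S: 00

Read left to right; each codeword is recognised as soon as it completes (prefix code):
  00→S | 011→T | 10→W | 10→W
Decoded message: STWW

STWW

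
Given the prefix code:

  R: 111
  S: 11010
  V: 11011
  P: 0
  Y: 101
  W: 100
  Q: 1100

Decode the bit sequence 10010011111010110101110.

WWRSSRP

Read left to right; each codeword is recognised as soon as it completes (prefix code):
  100→W | 100→W | 111→R | 11010→S | 11010→S | 111→R | 0→P
Decoded message: WWRSSRP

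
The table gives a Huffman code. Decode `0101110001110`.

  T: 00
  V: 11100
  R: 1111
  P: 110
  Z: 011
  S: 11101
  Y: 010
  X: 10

Read left to right; each codeword is recognised as soon as it completes (prefix code):
  010→Y | 11100→V | 011→Z | 10→X
Decoded message: YVZX

YVZX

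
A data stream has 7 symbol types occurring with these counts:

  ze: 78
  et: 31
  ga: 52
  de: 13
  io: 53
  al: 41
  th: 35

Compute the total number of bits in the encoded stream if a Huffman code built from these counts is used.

Greedily combine the two least-frequent nodes:
de(13) + et(31) → 44
th(35) + al(41) → 76
44 + ga(52) → 96
io(53) + 76 → 129
ze(78) + 96 → 174
129 + 174 → 303
The encoded length is the sum of every internal node's weight: 44 + 76 + 96 + 129 + 174 + 303 = 822 bits.

822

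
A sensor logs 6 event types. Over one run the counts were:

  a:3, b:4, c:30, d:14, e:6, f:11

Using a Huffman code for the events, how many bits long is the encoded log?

150

Merge the two smallest weights repeatedly:
merge a(3) and b(4): 7
merge e(6) and 7: 13
merge f(11) and 13: 24
merge d(14) and 24: 38
merge c(30) and 38: 68
Each symbol's bit-cost is frequency × depth; summing gives 150 bits (equivalently 7 + 13 + 24 + 38 + 68).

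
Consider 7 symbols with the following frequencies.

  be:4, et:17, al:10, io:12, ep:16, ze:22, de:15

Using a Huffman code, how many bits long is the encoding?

Build the Huffman tree bottom-up:
merge be(4) and al(10): 14
merge io(12) and 14: 26
merge de(15) and ep(16): 31
merge et(17) and ze(22): 39
merge 26 and 31: 57
merge 39 and 57: 96
Each symbol's bit-cost is frequency × depth; summing gives 263 bits (equivalently 14 + 26 + 31 + 39 + 57 + 96).

263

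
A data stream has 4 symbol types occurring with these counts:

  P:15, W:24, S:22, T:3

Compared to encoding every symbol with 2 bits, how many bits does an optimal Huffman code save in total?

6

Fixed-length: 2 bits × 64 symbols = 128 bits.
Huffman merges:
combine T(3), P(15) → 18
combine 18, S(22) → 40
combine W(24), 40 → 64
Huffman total = 18 + 40 + 64 = 122 bits.
Saving = 128 − 122 = 6 bits.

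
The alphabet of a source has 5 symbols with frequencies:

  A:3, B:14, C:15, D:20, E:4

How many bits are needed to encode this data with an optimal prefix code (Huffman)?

Merge the two smallest weights repeatedly:
combine A(3), E(4) → 7
combine 7, B(14) → 21
combine C(15), D(20) → 35
combine 21, 35 → 56
The encoded length is the sum of every internal node's weight: 7 + 21 + 35 + 56 = 119 bits.

119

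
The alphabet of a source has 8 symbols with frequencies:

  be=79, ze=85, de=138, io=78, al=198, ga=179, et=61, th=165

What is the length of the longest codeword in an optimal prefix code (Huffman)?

Merge the two lowest-weight nodes at each step:
merge et(61) and io(78): 139
merge be(79) and ze(85): 164
merge de(138) and 139: 277
merge 164 and th(165): 329
merge ga(179) and al(198): 377
merge 277 and 329: 606
merge 377 and 606: 983
The first pair merged (et, io) ends up deepest, at depth 4.

4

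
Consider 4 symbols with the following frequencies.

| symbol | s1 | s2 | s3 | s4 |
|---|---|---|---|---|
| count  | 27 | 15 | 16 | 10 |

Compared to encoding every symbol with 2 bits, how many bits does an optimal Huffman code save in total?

Fixed-length: 2 bits × 68 symbols = 136 bits.
Huffman merges:
merge s4(10) and s2(15): 25
merge s3(16) and 25: 41
merge s1(27) and 41: 68
Huffman total = 25 + 41 + 68 = 134 bits.
Saving = 136 − 134 = 2 bits.

2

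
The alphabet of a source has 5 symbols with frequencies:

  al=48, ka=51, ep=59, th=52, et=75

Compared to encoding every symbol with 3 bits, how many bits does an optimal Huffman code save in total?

Fixed-length: 3 bits × 285 symbols = 855 bits.
Huffman merges:
merge al(48) and ka(51): 99
merge th(52) and ep(59): 111
merge et(75) and 99: 174
merge 111 and 174: 285
Huffman total = 99 + 111 + 174 + 285 = 669 bits.
Saving = 855 − 669 = 186 bits.

186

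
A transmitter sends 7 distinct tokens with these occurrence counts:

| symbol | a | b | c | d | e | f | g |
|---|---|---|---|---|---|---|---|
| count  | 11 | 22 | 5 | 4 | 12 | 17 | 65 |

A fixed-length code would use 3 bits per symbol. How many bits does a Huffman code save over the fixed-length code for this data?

Fixed-length: 3 bits × 136 symbols = 408 bits.
Huffman merges:
combine d(4), c(5) → 9
combine 9, a(11) → 20
combine e(12), f(17) → 29
combine 20, b(22) → 42
combine 29, 42 → 71
combine g(65), 71 → 136
Huffman total = 9 + 20 + 29 + 42 + 71 + 136 = 307 bits.
Saving = 408 − 307 = 101 bits.

101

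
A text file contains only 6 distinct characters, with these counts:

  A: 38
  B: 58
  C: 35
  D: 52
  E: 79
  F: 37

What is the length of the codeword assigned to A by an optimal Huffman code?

3

Huffman merges, smallest pair first:
C(35) + F(37) → 72
A(38) + D(52) → 90
B(58) + 72 → 130
E(79) + 90 → 169
130 + 169 → 299
The subtree containing A is merged 3 times, so code length = 3.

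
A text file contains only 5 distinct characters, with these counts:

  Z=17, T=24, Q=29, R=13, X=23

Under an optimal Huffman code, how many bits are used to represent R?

Build the tree from the bottom:
combine R(13), Z(17) → 30
combine X(23), T(24) → 47
combine Q(29), 30 → 59
combine 47, 59 → 106
R's leaf is at depth 3, giving a 3-bit codeword.

3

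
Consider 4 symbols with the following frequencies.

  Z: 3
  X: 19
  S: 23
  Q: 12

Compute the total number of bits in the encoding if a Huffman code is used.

Build the Huffman tree bottom-up:
merge Z(3) and Q(12): 15
merge 15 and X(19): 34
merge S(23) and 34: 57
Total encoded bits = sum of merged weights = 15 + 34 + 57 = 106.

106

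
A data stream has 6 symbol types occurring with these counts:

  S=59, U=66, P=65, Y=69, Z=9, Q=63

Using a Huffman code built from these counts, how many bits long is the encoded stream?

Build the Huffman tree bottom-up:
Z(9) + S(59) → 68
Q(63) + P(65) → 128
U(66) + 68 → 134
Y(69) + 128 → 197
134 + 197 → 331
Total encoded bits = sum of merged weights = 68 + 128 + 134 + 197 + 331 = 858.

858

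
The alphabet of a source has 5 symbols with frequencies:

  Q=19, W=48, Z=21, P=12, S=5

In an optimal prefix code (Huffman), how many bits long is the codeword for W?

Repeatedly merge the two smallest:
S(5) + P(12) → 17
17 + Q(19) → 36
Z(21) + 36 → 57
W(48) + 57 → 105
W is a child of the root — depth 1, so its codeword is a single bit.

1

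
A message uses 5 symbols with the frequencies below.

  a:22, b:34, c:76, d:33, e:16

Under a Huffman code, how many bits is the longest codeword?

Merge the two lowest-weight nodes at each step:
combine e(16), a(22) → 38
combine d(33), b(34) → 67
combine 38, 67 → 105
combine c(76), 105 → 181
The rarest symbols sit at the bottom; the longest codeword is 3 bits.

3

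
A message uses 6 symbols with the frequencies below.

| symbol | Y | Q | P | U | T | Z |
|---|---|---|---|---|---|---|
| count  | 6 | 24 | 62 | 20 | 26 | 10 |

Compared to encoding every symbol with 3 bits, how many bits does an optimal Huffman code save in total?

Fixed-length: 3 bits × 148 symbols = 444 bits.
Huffman merges:
Y(6) + Z(10) → 16
16 + U(20) → 36
Q(24) + T(26) → 50
36 + 50 → 86
P(62) + 86 → 148
Huffman total = 16 + 36 + 50 + 86 + 148 = 336 bits.
Saving = 444 − 336 = 108 bits.

108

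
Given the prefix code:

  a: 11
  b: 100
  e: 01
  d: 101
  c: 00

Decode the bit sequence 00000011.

Read left to right; each codeword is recognised as soon as it completes (prefix code):
  00→c | 00→c | 00→c | 11→a
Decoded message: ccca

ccca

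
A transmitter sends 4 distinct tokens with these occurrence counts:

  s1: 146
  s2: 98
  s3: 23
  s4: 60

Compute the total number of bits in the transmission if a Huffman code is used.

591

Merge the two smallest weights repeatedly:
s3(23) + s4(60) → 83
83 + s2(98) → 181
s1(146) + 181 → 327
The encoded length is the sum of every internal node's weight: 83 + 181 + 327 = 591 bits.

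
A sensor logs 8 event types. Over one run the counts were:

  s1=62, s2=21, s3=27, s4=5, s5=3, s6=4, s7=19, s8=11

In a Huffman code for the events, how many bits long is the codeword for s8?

Repeatedly merge the two smallest:
s5(3) + s6(4) → 7
s4(5) + 7 → 12
s8(11) + 12 → 23
s7(19) + s2(21) → 40
23 + s3(27) → 50
40 + 50 → 90
s1(62) + 90 → 152
s8 sits 4 levels below the root, so its codeword is 4 bits.

4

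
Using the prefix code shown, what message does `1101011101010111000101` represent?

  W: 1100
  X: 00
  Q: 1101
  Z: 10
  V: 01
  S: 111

Read left to right; each codeword is recognised as soon as it completes (prefix code):
  1101→Q | 01→V | 1101→Q | 01→V | 01→V | 1100→W | 01→V | 01→V
Decoded message: QVQVVWVV

QVQVVWVV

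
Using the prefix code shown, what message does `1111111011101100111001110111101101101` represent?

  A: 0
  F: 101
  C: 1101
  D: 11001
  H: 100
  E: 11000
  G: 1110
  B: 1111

Read left to right; each codeword is recognised as soon as it completes (prefix code):
  1111→B | 1110→G | 1110→G | 11001→D | 11001→D | 1101→C | 1110→G | 1101→C | 101→F
Decoded message: BGGDDCGCF

BGGDDCGCF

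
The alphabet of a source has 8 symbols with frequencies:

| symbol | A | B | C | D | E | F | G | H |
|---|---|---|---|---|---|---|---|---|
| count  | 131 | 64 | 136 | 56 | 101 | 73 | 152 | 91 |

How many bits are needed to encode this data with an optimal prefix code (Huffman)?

Merge the two smallest weights repeatedly:
combine D(56), B(64) → 120
combine F(73), H(91) → 164
combine E(101), 120 → 221
combine A(131), C(136) → 267
combine G(152), 164 → 316
combine 221, 267 → 488
combine 316, 488 → 804
Total encoded bits = sum of merged weights = 120 + 164 + 221 + 267 + 316 + 488 + 804 = 2380.

2380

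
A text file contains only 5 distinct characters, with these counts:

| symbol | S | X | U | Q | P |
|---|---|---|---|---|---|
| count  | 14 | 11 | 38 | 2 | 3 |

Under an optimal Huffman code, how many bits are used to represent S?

Huffman merges, smallest pair first:
merge Q(2) and P(3): 5
merge 5 and X(11): 16
merge S(14) and 16: 30
merge 30 and U(38): 68
S sits 2 levels below the root, so its codeword is 2 bits.

2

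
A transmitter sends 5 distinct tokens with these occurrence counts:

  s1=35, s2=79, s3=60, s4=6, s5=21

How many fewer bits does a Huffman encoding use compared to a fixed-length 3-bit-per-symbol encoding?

191

Fixed-length: 3 bits × 201 symbols = 603 bits.
Huffman merges:
s4(6) + s5(21) → 27
27 + s1(35) → 62
s3(60) + 62 → 122
s2(79) + 122 → 201
Huffman total = 27 + 62 + 122 + 201 = 412 bits.
Saving = 603 − 412 = 191 bits.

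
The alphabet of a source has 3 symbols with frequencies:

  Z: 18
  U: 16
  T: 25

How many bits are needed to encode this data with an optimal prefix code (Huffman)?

93

Build the Huffman tree bottom-up:
combine U(16), Z(18) → 34
combine T(25), 34 → 59
The encoded length is the sum of every internal node's weight: 34 + 59 = 93 bits.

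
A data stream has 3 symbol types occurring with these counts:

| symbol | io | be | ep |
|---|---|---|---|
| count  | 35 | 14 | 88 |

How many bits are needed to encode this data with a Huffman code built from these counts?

186

Merge the two smallest weights repeatedly:
be(14) + io(35) → 49
49 + ep(88) → 137
Each symbol's bit-cost is frequency × depth; summing gives 186 bits (equivalently 49 + 137).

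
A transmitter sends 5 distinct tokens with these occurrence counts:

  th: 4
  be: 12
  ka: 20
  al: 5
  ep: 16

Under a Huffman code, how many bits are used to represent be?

2

Repeatedly merge the two smallest:
th(4) + al(5) → 9
9 + be(12) → 21
ep(16) + ka(20) → 36
21 + 36 → 57
be's leaf is at depth 2, giving a 2-bit codeword.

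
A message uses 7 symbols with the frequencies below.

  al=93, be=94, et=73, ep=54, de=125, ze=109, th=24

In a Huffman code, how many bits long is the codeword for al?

Huffman merges, smallest pair first:
th(24) + ep(54) → 78
et(73) + 78 → 151
al(93) + be(94) → 187
ze(109) + de(125) → 234
151 + 187 → 338
234 + 338 → 572
al's leaf is at depth 3, giving a 3-bit codeword.

3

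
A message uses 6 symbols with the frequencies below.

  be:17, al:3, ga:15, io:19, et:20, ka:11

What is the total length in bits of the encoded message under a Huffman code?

Build the Huffman tree bottom-up:
merge al(3) and ka(11): 14
merge 14 and ga(15): 29
merge be(17) and io(19): 36
merge et(20) and 29: 49
merge 36 and 49: 85
Total encoded bits = sum of merged weights = 14 + 29 + 36 + 49 + 85 = 213.

213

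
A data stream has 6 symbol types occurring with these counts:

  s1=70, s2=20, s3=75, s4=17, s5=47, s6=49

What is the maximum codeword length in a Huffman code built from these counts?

4

Merge the two lowest-weight nodes at each step:
s4(17) + s2(20) → 37
37 + s5(47) → 84
s6(49) + s1(70) → 119
s3(75) + 84 → 159
119 + 159 → 278
The first pair merged (s4, s2) ends up deepest, at depth 4.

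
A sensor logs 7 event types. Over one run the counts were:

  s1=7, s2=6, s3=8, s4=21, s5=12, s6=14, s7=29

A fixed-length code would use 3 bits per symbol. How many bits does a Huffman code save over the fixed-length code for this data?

Fixed-length: 3 bits × 97 symbols = 291 bits.
Huffman merges:
merge s2(6) and s1(7): 13
merge s3(8) and s5(12): 20
merge 13 and s6(14): 27
merge 20 and s4(21): 41
merge 27 and s7(29): 56
merge 41 and 56: 97
Huffman total = 13 + 20 + 27 + 41 + 56 + 97 = 254 bits.
Saving = 291 − 254 = 37 bits.

37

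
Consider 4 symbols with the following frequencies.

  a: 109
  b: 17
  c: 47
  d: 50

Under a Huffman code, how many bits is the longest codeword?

Merge the two lowest-weight nodes at each step:
b(17) + c(47) → 64
d(50) + 64 → 114
a(109) + 114 → 223
The first pair merged (b, c) ends up deepest, at depth 3.

3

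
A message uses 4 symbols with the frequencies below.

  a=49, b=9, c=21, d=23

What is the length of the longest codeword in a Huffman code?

3

Merge the two lowest-weight nodes at each step:
b(9) + c(21) → 30
d(23) + 30 → 53
a(49) + 53 → 102
The rarest symbols sit at the bottom; the longest codeword is 3 bits.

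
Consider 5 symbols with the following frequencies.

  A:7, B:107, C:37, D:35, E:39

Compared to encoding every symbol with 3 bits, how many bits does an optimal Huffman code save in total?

214

Fixed-length: 3 bits × 225 symbols = 675 bits.
Huffman merges:
combine A(7), D(35) → 42
combine C(37), E(39) → 76
combine 42, 76 → 118
combine B(107), 118 → 225
Huffman total = 42 + 76 + 118 + 225 = 461 bits.
Saving = 675 − 461 = 214 bits.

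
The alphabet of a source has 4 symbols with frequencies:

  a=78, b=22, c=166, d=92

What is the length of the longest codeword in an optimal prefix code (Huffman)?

Merge the two lowest-weight nodes at each step:
merge b(22) and a(78): 100
merge d(92) and 100: 192
merge c(166) and 192: 358
The first pair merged (b, a) ends up deepest, at depth 3.

3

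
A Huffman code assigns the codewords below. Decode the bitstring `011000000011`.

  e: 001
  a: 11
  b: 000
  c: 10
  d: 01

dcbba

Read left to right; each codeword is recognised as soon as it completes (prefix code):
  01→d | 10→c | 000→b | 000→b | 11→a
Decoded message: dcbba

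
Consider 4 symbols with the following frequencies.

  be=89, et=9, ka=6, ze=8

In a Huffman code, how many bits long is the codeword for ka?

3

Repeatedly merge the two smallest:
merge ka(6) and ze(8): 14
merge et(9) and 14: 23
merge 23 and be(89): 112
ka sits 3 levels below the root, so its codeword is 3 bits.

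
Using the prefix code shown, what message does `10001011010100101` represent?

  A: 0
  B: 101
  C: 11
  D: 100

DABBADB

Read left to right; each codeword is recognised as soon as it completes (prefix code):
  100→D | 0→A | 101→B | 101→B | 0→A | 100→D | 101→B
Decoded message: DABBADB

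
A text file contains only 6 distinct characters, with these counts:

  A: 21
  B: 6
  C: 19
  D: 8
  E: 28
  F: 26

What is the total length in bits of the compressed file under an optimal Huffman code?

Build the Huffman tree bottom-up:
combine B(6), D(8) → 14
combine 14, C(19) → 33
combine A(21), F(26) → 47
combine E(28), 33 → 61
combine 47, 61 → 108
Total encoded bits = sum of merged weights = 14 + 33 + 47 + 61 + 108 = 263.

263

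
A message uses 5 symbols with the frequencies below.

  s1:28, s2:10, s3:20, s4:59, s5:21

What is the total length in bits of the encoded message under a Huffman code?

296

Build the Huffman tree bottom-up:
combine s2(10), s3(20) → 30
combine s5(21), s1(28) → 49
combine 30, 49 → 79
combine s4(59), 79 → 138
Total encoded bits = sum of merged weights = 30 + 49 + 79 + 138 = 296.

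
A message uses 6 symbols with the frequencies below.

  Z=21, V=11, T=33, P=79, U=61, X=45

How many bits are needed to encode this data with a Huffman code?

Build the Huffman tree bottom-up:
V(11) + Z(21) → 32
32 + T(33) → 65
X(45) + U(61) → 106
65 + P(79) → 144
106 + 144 → 250
Each symbol's bit-cost is frequency × depth; summing gives 597 bits (equivalently 32 + 65 + 106 + 144 + 250).

597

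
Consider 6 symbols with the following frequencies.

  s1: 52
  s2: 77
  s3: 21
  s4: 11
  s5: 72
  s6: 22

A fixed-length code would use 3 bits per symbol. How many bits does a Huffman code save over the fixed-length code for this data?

169

Fixed-length: 3 bits × 255 symbols = 765 bits.
Huffman merges:
combine s4(11), s3(21) → 32
combine s6(22), 32 → 54
combine s1(52), 54 → 106
combine s5(72), s2(77) → 149
combine 106, 149 → 255
Huffman total = 32 + 54 + 106 + 149 + 255 = 596 bits.
Saving = 765 − 596 = 169 bits.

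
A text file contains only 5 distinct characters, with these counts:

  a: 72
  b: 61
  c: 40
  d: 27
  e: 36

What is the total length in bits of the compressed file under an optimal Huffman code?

Build the Huffman tree bottom-up:
merge d(27) and e(36): 63
merge c(40) and b(61): 101
merge 63 and a(72): 135
merge 101 and 135: 236
The encoded length is the sum of every internal node's weight: 63 + 101 + 135 + 236 = 535 bits.

535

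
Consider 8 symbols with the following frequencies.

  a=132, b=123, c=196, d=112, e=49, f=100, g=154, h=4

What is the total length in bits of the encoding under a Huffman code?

2466

Greedily combine the two least-frequent nodes:
merge h(4) and e(49): 53
merge 53 and f(100): 153
merge d(112) and b(123): 235
merge a(132) and 153: 285
merge g(154) and c(196): 350
merge 235 and 285: 520
merge 350 and 520: 870
Each symbol's bit-cost is frequency × depth; summing gives 2466 bits (equivalently 53 + 153 + 235 + 285 + 350 + 520 + 870).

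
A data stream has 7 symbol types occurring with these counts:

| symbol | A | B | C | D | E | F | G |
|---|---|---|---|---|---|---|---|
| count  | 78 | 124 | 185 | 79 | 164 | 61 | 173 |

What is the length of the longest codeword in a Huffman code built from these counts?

4

Merge the two lowest-weight nodes at each step:
combine F(61), A(78) → 139
combine D(79), B(124) → 203
combine 139, E(164) → 303
combine G(173), C(185) → 358
combine 203, 303 → 506
combine 358, 506 → 864
The first pair merged (F, A) ends up deepest, at depth 4.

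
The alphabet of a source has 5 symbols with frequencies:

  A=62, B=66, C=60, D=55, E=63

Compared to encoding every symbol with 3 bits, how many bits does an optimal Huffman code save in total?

Fixed-length: 3 bits × 306 symbols = 918 bits.
Huffman merges:
combine D(55), C(60) → 115
combine A(62), E(63) → 125
combine B(66), 115 → 181
combine 125, 181 → 306
Huffman total = 115 + 125 + 181 + 306 = 727 bits.
Saving = 918 − 727 = 191 bits.

191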